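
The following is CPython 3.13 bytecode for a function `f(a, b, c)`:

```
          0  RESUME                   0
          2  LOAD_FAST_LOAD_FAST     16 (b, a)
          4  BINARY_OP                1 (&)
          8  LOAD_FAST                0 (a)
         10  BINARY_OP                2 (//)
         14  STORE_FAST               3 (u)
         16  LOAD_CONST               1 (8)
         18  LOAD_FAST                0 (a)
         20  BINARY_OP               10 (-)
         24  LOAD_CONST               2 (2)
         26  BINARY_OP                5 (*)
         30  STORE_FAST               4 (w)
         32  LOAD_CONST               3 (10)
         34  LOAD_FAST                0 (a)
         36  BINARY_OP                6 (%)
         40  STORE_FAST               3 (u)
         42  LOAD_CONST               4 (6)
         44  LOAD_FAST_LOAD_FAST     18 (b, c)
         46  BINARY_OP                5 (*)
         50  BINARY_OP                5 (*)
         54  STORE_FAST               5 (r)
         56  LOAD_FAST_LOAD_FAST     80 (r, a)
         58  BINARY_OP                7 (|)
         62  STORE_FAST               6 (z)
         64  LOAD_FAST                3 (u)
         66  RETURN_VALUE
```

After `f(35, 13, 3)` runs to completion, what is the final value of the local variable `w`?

LOAD_FAST_LOAD_FAST b,a → push 13,35. Stack: [13, 35]
BINARY_OP & → 13 & 35 = 1. Stack: [1]
LOAD_FAST a → push 35. Stack: [1, 35]
BINARY_OP // → 1 // 35 = 0. Stack: [0]
STORE_FAST u → u=0. Stack: []
LOAD_CONST → push 8. Stack: [8]
LOAD_FAST a → push 35. Stack: [8, 35]
BINARY_OP - → 8 - 35 = -27. Stack: [-27]
LOAD_CONST → push 2. Stack: [-27, 2]
BINARY_OP * → -27 * 2 = -54. Stack: [-54]
STORE_FAST w → w=-54. Stack: []
LOAD_CONST → push 10. Stack: [10]
LOAD_FAST a → push 35. Stack: [10, 35]
BINARY_OP % → 10 % 35 = 10. Stack: [10]
STORE_FAST u → u=10. Stack: []
LOAD_CONST → push 6. Stack: [6]
LOAD_FAST_LOAD_FAST b,c → push 13,3. Stack: [6, 13, 3]
BINARY_OP * → 13 * 3 = 39. Stack: [6, 39]
BINARY_OP * → 6 * 39 = 234. Stack: [234]
STORE_FAST r → r=234. Stack: []
LOAD_FAST_LOAD_FAST r,a → push 234,35. Stack: [234, 35]
BINARY_OP | → 234 | 35 = 235. Stack: [235]
STORE_FAST z → z=235. Stack: []
LOAD_FAST u → push 10. Stack: [10]
RETURN_VALUE → return 10.

-54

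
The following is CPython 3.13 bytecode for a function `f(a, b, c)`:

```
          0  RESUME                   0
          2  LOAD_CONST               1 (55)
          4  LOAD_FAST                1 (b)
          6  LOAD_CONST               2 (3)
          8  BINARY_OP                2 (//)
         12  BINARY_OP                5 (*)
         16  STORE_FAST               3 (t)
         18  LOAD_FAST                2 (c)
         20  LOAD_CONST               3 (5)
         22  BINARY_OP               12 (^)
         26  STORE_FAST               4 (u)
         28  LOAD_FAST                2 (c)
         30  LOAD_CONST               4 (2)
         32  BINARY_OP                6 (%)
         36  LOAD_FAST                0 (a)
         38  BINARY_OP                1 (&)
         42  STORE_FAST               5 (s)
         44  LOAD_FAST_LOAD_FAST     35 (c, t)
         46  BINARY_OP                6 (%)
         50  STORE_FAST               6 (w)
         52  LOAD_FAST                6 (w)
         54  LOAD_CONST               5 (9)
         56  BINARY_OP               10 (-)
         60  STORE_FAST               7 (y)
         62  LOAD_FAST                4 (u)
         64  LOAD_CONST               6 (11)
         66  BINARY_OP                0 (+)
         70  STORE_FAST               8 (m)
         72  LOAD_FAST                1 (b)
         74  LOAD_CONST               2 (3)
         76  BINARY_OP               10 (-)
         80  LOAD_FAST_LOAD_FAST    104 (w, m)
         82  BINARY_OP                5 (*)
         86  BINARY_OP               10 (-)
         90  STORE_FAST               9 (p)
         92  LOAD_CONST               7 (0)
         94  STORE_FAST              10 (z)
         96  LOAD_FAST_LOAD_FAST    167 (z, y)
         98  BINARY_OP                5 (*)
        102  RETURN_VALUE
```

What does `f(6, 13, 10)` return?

LOAD_CONST → push 55. Stack: [55]
LOAD_FAST b → push 13. Stack: [55, 13]
LOAD_CONST → push 3. Stack: [55, 13, 3]
BINARY_OP // → 13 // 3 = 4. Stack: [55, 4]
BINARY_OP * → 55 * 4 = 220. Stack: [220]
STORE_FAST t → t=220. Stack: []
LOAD_FAST c → push 10. Stack: [10]
LOAD_CONST → push 5. Stack: [10, 5]
BINARY_OP ^ → 10 ^ 5 = 15. Stack: [15]
STORE_FAST u → u=15. Stack: []
LOAD_FAST c → push 10. Stack: [10]
LOAD_CONST → push 2. Stack: [10, 2]
BINARY_OP % → 10 % 2 = 0. Stack: [0]
LOAD_FAST a → push 6. Stack: [0, 6]
BINARY_OP & → 0 & 6 = 0. Stack: [0]
STORE_FAST s → s=0. Stack: []
LOAD_FAST_LOAD_FAST c,t → push 10,220. Stack: [10, 220]
BINARY_OP % → 10 % 220 = 10. Stack: [10]
STORE_FAST w → w=10. Stack: []
LOAD_FAST w → push 10. Stack: [10]
LOAD_CONST → push 9. Stack: [10, 9]
BINARY_OP - → 10 - 9 = 1. Stack: [1]
STORE_FAST y → y=1. Stack: []
LOAD_FAST u → push 15. Stack: [15]
LOAD_CONST → push 11. Stack: [15, 11]
BINARY_OP + → 15 + 11 = 26. Stack: [26]
STORE_FAST m → m=26. Stack: []
LOAD_FAST b → push 13. Stack: [13]
LOAD_CONST → push 3. Stack: [13, 3]
BINARY_OP - → 13 - 3 = 10. Stack: [10]
LOAD_FAST_LOAD_FAST w,m → push 10,26. Stack: [10, 10, 26]
BINARY_OP * → 10 * 26 = 260. Stack: [10, 260]
BINARY_OP - → 10 - 260 = -250. Stack: [-250]
STORE_FAST p → p=-250. Stack: []
LOAD_CONST → push 0. Stack: [0]
STORE_FAST z → z=0. Stack: []
LOAD_FAST_LOAD_FAST z,y → push 0,1. Stack: [0, 1]
BINARY_OP * → 0 * 1 = 0. Stack: [0]
RETURN_VALUE → return 0.

0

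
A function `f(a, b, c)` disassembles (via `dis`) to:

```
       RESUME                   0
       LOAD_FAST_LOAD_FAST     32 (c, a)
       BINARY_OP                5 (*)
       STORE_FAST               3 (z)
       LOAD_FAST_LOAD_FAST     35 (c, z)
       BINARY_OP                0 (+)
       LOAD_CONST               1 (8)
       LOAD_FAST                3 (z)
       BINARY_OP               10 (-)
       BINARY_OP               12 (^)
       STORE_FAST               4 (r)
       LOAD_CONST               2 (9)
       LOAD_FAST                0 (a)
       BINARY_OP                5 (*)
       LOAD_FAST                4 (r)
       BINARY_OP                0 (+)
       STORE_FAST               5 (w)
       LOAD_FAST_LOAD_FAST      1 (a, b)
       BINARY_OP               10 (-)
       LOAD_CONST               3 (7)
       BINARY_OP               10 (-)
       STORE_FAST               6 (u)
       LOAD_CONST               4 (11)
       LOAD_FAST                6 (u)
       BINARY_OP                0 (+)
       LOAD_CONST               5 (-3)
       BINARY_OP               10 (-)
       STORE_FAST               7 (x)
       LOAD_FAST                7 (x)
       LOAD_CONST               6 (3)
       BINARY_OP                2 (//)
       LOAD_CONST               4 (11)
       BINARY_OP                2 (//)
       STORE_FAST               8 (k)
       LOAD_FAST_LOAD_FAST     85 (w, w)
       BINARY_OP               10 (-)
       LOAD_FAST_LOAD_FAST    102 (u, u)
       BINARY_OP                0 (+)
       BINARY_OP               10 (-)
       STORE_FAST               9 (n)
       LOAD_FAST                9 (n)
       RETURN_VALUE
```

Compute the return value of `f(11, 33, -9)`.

58

LOAD_FAST_LOAD_FAST c,a → push -9,11. Stack: [-9, 11]
BINARY_OP * → -9 * 11 = -99. Stack: [-99]
STORE_FAST z → z=-99. Stack: []
LOAD_FAST_LOAD_FAST c,z → push -9,-99. Stack: [-9, -99]
BINARY_OP + → -9 + -99 = -108. Stack: [-108]
LOAD_CONST → push 8. Stack: [-108, 8]
LOAD_FAST z → push -99. Stack: [-108, 8, -99]
BINARY_OP - → 8 - -99 = 107. Stack: [-108, 107]
BINARY_OP ^ → -108 ^ 107 = -1. Stack: [-1]
STORE_FAST r → r=-1. Stack: []
LOAD_CONST → push 9. Stack: [9]
LOAD_FAST a → push 11. Stack: [9, 11]
BINARY_OP * → 9 * 11 = 99. Stack: [99]
LOAD_FAST r → push -1. Stack: [99, -1]
BINARY_OP + → 99 + -1 = 98. Stack: [98]
STORE_FAST w → w=98. Stack: []
LOAD_FAST_LOAD_FAST a,b → push 11,33. Stack: [11, 33]
BINARY_OP - → 11 - 33 = -22. Stack: [-22]
LOAD_CONST → push 7. Stack: [-22, 7]
BINARY_OP - → -22 - 7 = -29. Stack: [-29]
STORE_FAST u → u=-29. Stack: []
LOAD_CONST → push 11. Stack: [11]
LOAD_FAST u → push -29. Stack: [11, -29]
BINARY_OP + → 11 + -29 = -18. Stack: [-18]
LOAD_CONST → push -3. Stack: [-18, -3]
BINARY_OP - → -18 - -3 = -15. Stack: [-15]
STORE_FAST x → x=-15. Stack: []
LOAD_FAST x → push -15. Stack: [-15]
LOAD_CONST → push 3. Stack: [-15, 3]
BINARY_OP // → -15 // 3 = -5. Stack: [-5]
LOAD_CONST → push 11. Stack: [-5, 11]
BINARY_OP // → -5 // 11 = -1. Stack: [-1]
STORE_FAST k → k=-1. Stack: []
LOAD_FAST_LOAD_FAST w,w → push 98,98. Stack: [98, 98]
BINARY_OP - → 98 - 98 = 0. Stack: [0]
LOAD_FAST_LOAD_FAST u,u → push -29,-29. Stack: [0, -29, -29]
BINARY_OP + → -29 + -29 = -58. Stack: [0, -58]
BINARY_OP - → 0 - -58 = 58. Stack: [58]
STORE_FAST n → n=58. Stack: []
LOAD_FAST n → push 58. Stack: [58]
RETURN_VALUE → return 58.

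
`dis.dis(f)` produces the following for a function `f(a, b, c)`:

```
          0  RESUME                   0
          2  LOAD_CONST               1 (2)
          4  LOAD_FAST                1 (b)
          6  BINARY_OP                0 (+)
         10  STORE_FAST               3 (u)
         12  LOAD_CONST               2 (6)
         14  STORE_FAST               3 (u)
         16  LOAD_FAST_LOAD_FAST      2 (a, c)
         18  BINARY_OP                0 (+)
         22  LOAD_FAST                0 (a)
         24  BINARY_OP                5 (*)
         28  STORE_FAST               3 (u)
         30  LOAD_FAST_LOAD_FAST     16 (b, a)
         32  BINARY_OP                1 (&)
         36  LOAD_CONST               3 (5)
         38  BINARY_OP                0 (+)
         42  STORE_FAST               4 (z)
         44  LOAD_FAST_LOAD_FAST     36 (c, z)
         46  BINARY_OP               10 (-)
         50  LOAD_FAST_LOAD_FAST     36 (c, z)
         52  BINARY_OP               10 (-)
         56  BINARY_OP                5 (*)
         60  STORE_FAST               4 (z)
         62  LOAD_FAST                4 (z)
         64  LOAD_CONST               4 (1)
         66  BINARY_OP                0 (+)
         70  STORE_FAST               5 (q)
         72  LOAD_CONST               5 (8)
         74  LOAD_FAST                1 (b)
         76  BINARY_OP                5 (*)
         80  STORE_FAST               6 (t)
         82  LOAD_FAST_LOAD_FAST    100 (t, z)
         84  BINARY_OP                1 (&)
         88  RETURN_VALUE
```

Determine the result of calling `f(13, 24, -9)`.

LOAD_CONST → push 2. Stack: [2]
LOAD_FAST b → push 24. Stack: [2, 24]
BINARY_OP + → 2 + 24 = 26. Stack: [26]
STORE_FAST u → u=26. Stack: []
LOAD_CONST → push 6. Stack: [6]
STORE_FAST u → u=6. Stack: []
LOAD_FAST_LOAD_FAST a,c → push 13,-9. Stack: [13, -9]
BINARY_OP + → 13 + -9 = 4. Stack: [4]
LOAD_FAST a → push 13. Stack: [4, 13]
BINARY_OP * → 4 * 13 = 52. Stack: [52]
STORE_FAST u → u=52. Stack: []
LOAD_FAST_LOAD_FAST b,a → push 24,13. Stack: [24, 13]
BINARY_OP & → 24 & 13 = 8. Stack: [8]
LOAD_CONST → push 5. Stack: [8, 5]
BINARY_OP + → 8 + 5 = 13. Stack: [13]
STORE_FAST z → z=13. Stack: []
LOAD_FAST_LOAD_FAST c,z → push -9,13. Stack: [-9, 13]
BINARY_OP - → -9 - 13 = -22. Stack: [-22]
LOAD_FAST_LOAD_FAST c,z → push -9,13. Stack: [-22, -9, 13]
BINARY_OP - → -9 - 13 = -22. Stack: [-22, -22]
BINARY_OP * → -22 * -22 = 484. Stack: [484]
STORE_FAST z → z=484. Stack: []
LOAD_FAST z → push 484. Stack: [484]
LOAD_CONST → push 1. Stack: [484, 1]
BINARY_OP + → 484 + 1 = 485. Stack: [485]
STORE_FAST q → q=485. Stack: []
LOAD_CONST → push 8. Stack: [8]
LOAD_FAST b → push 24. Stack: [8, 24]
BINARY_OP * → 8 * 24 = 192. Stack: [192]
STORE_FAST t → t=192. Stack: []
LOAD_FAST_LOAD_FAST t,z → push 192,484. Stack: [192, 484]
BINARY_OP & → 192 & 484 = 192. Stack: [192]
RETURN_VALUE → return 192.

192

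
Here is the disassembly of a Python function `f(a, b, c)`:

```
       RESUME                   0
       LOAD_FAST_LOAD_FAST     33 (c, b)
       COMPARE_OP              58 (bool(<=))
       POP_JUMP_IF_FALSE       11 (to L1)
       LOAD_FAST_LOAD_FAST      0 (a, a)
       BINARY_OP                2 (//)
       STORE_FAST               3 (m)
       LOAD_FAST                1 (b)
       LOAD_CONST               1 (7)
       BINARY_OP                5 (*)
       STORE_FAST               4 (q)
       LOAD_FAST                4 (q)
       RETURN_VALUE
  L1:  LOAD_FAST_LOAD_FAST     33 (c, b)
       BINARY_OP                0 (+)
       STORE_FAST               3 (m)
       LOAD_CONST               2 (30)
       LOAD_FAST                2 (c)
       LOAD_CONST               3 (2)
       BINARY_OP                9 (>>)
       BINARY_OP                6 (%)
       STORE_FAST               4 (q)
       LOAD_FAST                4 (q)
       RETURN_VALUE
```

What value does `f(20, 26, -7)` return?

LOAD_FAST_LOAD_FAST c,b → push -7,26. Stack: [-7, 26]
COMPARE_OP bool(<=) → -7 vs 26 = True. Stack: [True]
POP_JUMP_IF_FALSE → pop True; no jump. Stack: []
LOAD_FAST_LOAD_FAST a,a → push 20,20. Stack: [20, 20]
BINARY_OP // → 20 // 20 = 1. Stack: [1]
STORE_FAST m → m=1. Stack: []
LOAD_FAST b → push 26. Stack: [26]
LOAD_CONST → push 7. Stack: [26, 7]
BINARY_OP * → 26 * 7 = 182. Stack: [182]
STORE_FAST q → q=182. Stack: []
LOAD_FAST q → push 182. Stack: [182]
RETURN_VALUE → return 182.

182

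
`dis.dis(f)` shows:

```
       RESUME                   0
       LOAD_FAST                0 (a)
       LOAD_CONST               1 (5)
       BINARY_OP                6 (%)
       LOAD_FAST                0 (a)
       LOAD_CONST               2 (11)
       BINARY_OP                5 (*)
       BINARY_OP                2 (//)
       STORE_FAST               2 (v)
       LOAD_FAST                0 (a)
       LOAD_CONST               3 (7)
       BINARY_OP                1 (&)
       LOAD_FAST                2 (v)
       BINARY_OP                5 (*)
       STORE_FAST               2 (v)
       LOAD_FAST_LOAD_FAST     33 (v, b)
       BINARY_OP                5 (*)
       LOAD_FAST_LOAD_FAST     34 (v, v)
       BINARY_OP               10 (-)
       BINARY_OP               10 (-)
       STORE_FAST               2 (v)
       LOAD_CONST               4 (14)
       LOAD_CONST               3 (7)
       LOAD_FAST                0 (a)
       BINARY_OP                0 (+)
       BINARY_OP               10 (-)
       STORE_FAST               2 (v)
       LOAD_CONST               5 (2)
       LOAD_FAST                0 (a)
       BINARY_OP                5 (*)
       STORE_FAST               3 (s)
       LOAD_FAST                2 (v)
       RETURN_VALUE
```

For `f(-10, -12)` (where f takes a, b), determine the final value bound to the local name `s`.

-20

LOAD_FAST a → push -10. Stack: [-10]
LOAD_CONST → push 5. Stack: [-10, 5]
BINARY_OP % → -10 % 5 = 0. Stack: [0]
LOAD_FAST a → push -10. Stack: [0, -10]
LOAD_CONST → push 11. Stack: [0, -10, 11]
BINARY_OP * → -10 * 11 = -110. Stack: [0, -110]
BINARY_OP // → 0 // -110 = 0. Stack: [0]
STORE_FAST v → v=0. Stack: []
LOAD_FAST a → push -10. Stack: [-10]
LOAD_CONST → push 7. Stack: [-10, 7]
BINARY_OP & → -10 & 7 = 6. Stack: [6]
LOAD_FAST v → push 0. Stack: [6, 0]
BINARY_OP * → 6 * 0 = 0. Stack: [0]
STORE_FAST v → v=0. Stack: []
LOAD_FAST_LOAD_FAST v,b → push 0,-12. Stack: [0, -12]
BINARY_OP * → 0 * -12 = 0. Stack: [0]
LOAD_FAST_LOAD_FAST v,v → push 0,0. Stack: [0, 0, 0]
BINARY_OP - → 0 - 0 = 0. Stack: [0, 0]
BINARY_OP - → 0 - 0 = 0. Stack: [0]
STORE_FAST v → v=0. Stack: []
LOAD_CONST → push 14. Stack: [14]
LOAD_CONST → push 7. Stack: [14, 7]
LOAD_FAST a → push -10. Stack: [14, 7, -10]
BINARY_OP + → 7 + -10 = -3. Stack: [14, -3]
BINARY_OP - → 14 - -3 = 17. Stack: [17]
STORE_FAST v → v=17. Stack: []
LOAD_CONST → push 2. Stack: [2]
LOAD_FAST a → push -10. Stack: [2, -10]
BINARY_OP * → 2 * -10 = -20. Stack: [-20]
STORE_FAST s → s=-20. Stack: []
LOAD_FAST v → push 17. Stack: [17]
RETURN_VALUE → return 17.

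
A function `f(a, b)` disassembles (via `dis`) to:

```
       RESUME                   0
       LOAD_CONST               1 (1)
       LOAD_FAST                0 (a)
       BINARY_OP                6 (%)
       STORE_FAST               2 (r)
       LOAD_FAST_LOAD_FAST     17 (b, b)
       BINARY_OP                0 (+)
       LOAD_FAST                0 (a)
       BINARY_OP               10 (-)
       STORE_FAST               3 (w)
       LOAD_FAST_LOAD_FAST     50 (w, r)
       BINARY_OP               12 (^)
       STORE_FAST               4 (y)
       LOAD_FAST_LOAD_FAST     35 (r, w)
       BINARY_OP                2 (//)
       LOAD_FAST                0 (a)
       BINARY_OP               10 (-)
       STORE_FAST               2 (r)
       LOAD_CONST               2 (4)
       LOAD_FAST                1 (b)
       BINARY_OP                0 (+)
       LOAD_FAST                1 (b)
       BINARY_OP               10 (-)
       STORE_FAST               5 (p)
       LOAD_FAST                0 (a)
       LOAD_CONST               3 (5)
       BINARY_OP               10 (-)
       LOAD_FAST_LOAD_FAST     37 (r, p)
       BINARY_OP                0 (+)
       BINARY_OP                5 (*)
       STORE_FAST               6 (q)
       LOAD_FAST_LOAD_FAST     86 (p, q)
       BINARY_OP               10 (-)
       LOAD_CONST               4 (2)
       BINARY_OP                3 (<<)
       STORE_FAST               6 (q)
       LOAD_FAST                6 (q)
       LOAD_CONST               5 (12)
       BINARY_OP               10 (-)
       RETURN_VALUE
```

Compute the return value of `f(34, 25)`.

3484

LOAD_CONST → push 1. Stack: [1]
LOAD_FAST a → push 34. Stack: [1, 34]
BINARY_OP % → 1 % 34 = 1. Stack: [1]
STORE_FAST r → r=1. Stack: []
LOAD_FAST_LOAD_FAST b,b → push 25,25. Stack: [25, 25]
BINARY_OP + → 25 + 25 = 50. Stack: [50]
LOAD_FAST a → push 34. Stack: [50, 34]
BINARY_OP - → 50 - 34 = 16. Stack: [16]
STORE_FAST w → w=16. Stack: []
LOAD_FAST_LOAD_FAST w,r → push 16,1. Stack: [16, 1]
BINARY_OP ^ → 16 ^ 1 = 17. Stack: [17]
STORE_FAST y → y=17. Stack: []
LOAD_FAST_LOAD_FAST r,w → push 1,16. Stack: [1, 16]
BINARY_OP // → 1 // 16 = 0. Stack: [0]
LOAD_FAST a → push 34. Stack: [0, 34]
BINARY_OP - → 0 - 34 = -34. Stack: [-34]
STORE_FAST r → r=-34. Stack: []
LOAD_CONST → push 4. Stack: [4]
LOAD_FAST b → push 25. Stack: [4, 25]
BINARY_OP + → 4 + 25 = 29. Stack: [29]
LOAD_FAST b → push 25. Stack: [29, 25]
BINARY_OP - → 29 - 25 = 4. Stack: [4]
STORE_FAST p → p=4. Stack: []
LOAD_FAST a → push 34. Stack: [34]
LOAD_CONST → push 5. Stack: [34, 5]
BINARY_OP - → 34 - 5 = 29. Stack: [29]
LOAD_FAST_LOAD_FAST r,p → push -34,4. Stack: [29, -34, 4]
BINARY_OP + → -34 + 4 = -30. Stack: [29, -30]
BINARY_OP * → 29 * -30 = -870. Stack: [-870]
STORE_FAST q → q=-870. Stack: []
LOAD_FAST_LOAD_FAST p,q → push 4,-870. Stack: [4, -870]
BINARY_OP - → 4 - -870 = 874. Stack: [874]
LOAD_CONST → push 2. Stack: [874, 2]
BINARY_OP << → 874 << 2 = 3496. Stack: [3496]
STORE_FAST q → q=3496. Stack: []
LOAD_FAST q → push 3496. Stack: [3496]
LOAD_CONST → push 12. Stack: [3496, 12]
BINARY_OP - → 3496 - 12 = 3484. Stack: [3484]
RETURN_VALUE → return 3484.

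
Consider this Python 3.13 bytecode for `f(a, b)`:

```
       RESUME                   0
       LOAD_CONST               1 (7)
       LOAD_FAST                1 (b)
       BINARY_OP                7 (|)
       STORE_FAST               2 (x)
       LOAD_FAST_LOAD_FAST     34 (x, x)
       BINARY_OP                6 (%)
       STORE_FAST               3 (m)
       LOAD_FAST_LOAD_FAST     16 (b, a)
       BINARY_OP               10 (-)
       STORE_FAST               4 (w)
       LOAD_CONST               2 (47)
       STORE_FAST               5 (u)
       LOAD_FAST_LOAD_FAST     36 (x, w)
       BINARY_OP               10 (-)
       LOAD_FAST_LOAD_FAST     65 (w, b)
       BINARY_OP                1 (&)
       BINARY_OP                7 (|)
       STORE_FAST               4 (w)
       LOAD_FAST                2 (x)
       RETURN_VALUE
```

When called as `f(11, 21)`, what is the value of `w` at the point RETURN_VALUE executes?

13

LOAD_CONST → push 7. Stack: [7]
LOAD_FAST b → push 21. Stack: [7, 21]
BINARY_OP | → 7 | 21 = 23. Stack: [23]
STORE_FAST x → x=23. Stack: []
LOAD_FAST_LOAD_FAST x,x → push 23,23. Stack: [23, 23]
BINARY_OP % → 23 % 23 = 0. Stack: [0]
STORE_FAST m → m=0. Stack: []
LOAD_FAST_LOAD_FAST b,a → push 21,11. Stack: [21, 11]
BINARY_OP - → 21 - 11 = 10. Stack: [10]
STORE_FAST w → w=10. Stack: []
LOAD_CONST → push 47. Stack: [47]
STORE_FAST u → u=47. Stack: []
LOAD_FAST_LOAD_FAST x,w → push 23,10. Stack: [23, 10]
BINARY_OP - → 23 - 10 = 13. Stack: [13]
LOAD_FAST_LOAD_FAST w,b → push 10,21. Stack: [13, 10, 21]
BINARY_OP & → 10 & 21 = 0. Stack: [13, 0]
BINARY_OP | → 13 | 0 = 13. Stack: [13]
STORE_FAST w → w=13. Stack: []
LOAD_FAST x → push 23. Stack: [23]
RETURN_VALUE → return 23.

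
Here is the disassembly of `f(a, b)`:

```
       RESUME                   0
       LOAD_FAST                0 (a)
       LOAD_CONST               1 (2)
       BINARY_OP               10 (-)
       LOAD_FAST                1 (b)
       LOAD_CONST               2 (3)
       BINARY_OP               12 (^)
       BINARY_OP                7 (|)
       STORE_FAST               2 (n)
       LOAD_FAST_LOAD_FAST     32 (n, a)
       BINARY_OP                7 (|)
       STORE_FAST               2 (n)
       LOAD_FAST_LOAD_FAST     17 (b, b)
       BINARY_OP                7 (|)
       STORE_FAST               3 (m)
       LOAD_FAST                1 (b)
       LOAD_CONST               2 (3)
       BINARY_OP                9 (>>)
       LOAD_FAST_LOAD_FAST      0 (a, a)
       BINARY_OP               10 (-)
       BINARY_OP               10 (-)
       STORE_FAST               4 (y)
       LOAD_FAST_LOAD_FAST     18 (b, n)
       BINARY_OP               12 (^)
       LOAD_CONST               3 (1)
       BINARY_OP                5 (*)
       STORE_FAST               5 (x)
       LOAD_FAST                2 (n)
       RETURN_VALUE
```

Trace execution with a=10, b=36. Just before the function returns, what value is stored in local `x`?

LOAD_FAST a → push 10. Stack: [10]
LOAD_CONST → push 2. Stack: [10, 2]
BINARY_OP - → 10 - 2 = 8. Stack: [8]
LOAD_FAST b → push 36. Stack: [8, 36]
LOAD_CONST → push 3. Stack: [8, 36, 3]
BINARY_OP ^ → 36 ^ 3 = 39. Stack: [8, 39]
BINARY_OP | → 8 | 39 = 47. Stack: [47]
STORE_FAST n → n=47. Stack: []
LOAD_FAST_LOAD_FAST n,a → push 47,10. Stack: [47, 10]
BINARY_OP | → 47 | 10 = 47. Stack: [47]
STORE_FAST n → n=47. Stack: []
LOAD_FAST_LOAD_FAST b,b → push 36,36. Stack: [36, 36]
BINARY_OP | → 36 | 36 = 36. Stack: [36]
STORE_FAST m → m=36. Stack: []
LOAD_FAST b → push 36. Stack: [36]
LOAD_CONST → push 3. Stack: [36, 3]
BINARY_OP >> → 36 >> 3 = 4. Stack: [4]
LOAD_FAST_LOAD_FAST a,a → push 10,10. Stack: [4, 10, 10]
BINARY_OP - → 10 - 10 = 0. Stack: [4, 0]
BINARY_OP - → 4 - 0 = 4. Stack: [4]
STORE_FAST y → y=4. Stack: []
LOAD_FAST_LOAD_FAST b,n → push 36,47. Stack: [36, 47]
BINARY_OP ^ → 36 ^ 47 = 11. Stack: [11]
LOAD_CONST → push 1. Stack: [11, 1]
BINARY_OP * → 11 * 1 = 11. Stack: [11]
STORE_FAST x → x=11. Stack: []
LOAD_FAST n → push 47. Stack: [47]
RETURN_VALUE → return 47.

11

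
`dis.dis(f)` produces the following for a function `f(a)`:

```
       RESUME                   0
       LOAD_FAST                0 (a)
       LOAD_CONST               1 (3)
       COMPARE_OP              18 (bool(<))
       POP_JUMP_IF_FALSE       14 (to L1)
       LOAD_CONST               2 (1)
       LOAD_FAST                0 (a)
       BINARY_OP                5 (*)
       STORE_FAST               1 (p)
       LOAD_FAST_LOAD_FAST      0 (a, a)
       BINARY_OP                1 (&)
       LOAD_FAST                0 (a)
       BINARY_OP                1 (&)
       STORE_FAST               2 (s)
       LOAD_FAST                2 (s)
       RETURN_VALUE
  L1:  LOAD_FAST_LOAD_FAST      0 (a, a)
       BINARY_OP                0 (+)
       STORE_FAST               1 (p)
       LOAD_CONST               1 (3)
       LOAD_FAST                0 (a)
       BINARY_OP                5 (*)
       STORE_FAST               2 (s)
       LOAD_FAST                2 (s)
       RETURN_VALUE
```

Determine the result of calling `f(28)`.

LOAD_FAST a → push 28. Stack: [28]
LOAD_CONST → push 3. Stack: [28, 3]
COMPARE_OP bool(<) → 28 vs 3 = False. Stack: [False]
POP_JUMP_IF_FALSE → pop False; jump. Stack: []
LOAD_FAST_LOAD_FAST a,a → push 28,28. Stack: [28, 28]
BINARY_OP + → 28 + 28 = 56. Stack: [56]
STORE_FAST p → p=56. Stack: []
LOAD_CONST → push 3. Stack: [3]
LOAD_FAST a → push 28. Stack: [3, 28]
BINARY_OP * → 3 * 28 = 84. Stack: [84]
STORE_FAST s → s=84. Stack: []
LOAD_FAST s → push 84. Stack: [84]
RETURN_VALUE → return 84.

84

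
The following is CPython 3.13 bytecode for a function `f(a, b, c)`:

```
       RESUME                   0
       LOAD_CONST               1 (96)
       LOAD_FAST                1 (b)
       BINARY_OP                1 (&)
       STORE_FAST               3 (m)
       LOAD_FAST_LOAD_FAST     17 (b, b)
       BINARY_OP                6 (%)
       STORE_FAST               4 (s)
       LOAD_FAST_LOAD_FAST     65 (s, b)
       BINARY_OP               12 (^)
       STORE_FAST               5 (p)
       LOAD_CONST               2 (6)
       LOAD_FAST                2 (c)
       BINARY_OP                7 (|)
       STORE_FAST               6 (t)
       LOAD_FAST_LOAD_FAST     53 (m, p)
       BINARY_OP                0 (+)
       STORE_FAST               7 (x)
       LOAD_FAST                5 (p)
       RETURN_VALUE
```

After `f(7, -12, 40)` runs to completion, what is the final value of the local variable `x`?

84

LOAD_CONST → push 96. Stack: [96]
LOAD_FAST b → push -12. Stack: [96, -12]
BINARY_OP & → 96 & -12 = 96. Stack: [96]
STORE_FAST m → m=96. Stack: []
LOAD_FAST_LOAD_FAST b,b → push -12,-12. Stack: [-12, -12]
BINARY_OP % → -12 % -12 = 0. Stack: [0]
STORE_FAST s → s=0. Stack: []
LOAD_FAST_LOAD_FAST s,b → push 0,-12. Stack: [0, -12]
BINARY_OP ^ → 0 ^ -12 = -12. Stack: [-12]
STORE_FAST p → p=-12. Stack: []
LOAD_CONST → push 6. Stack: [6]
LOAD_FAST c → push 40. Stack: [6, 40]
BINARY_OP | → 6 | 40 = 46. Stack: [46]
STORE_FAST t → t=46. Stack: []
LOAD_FAST_LOAD_FAST m,p → push 96,-12. Stack: [96, -12]
BINARY_OP + → 96 + -12 = 84. Stack: [84]
STORE_FAST x → x=84. Stack: []
LOAD_FAST p → push -12. Stack: [-12]
RETURN_VALUE → return -12.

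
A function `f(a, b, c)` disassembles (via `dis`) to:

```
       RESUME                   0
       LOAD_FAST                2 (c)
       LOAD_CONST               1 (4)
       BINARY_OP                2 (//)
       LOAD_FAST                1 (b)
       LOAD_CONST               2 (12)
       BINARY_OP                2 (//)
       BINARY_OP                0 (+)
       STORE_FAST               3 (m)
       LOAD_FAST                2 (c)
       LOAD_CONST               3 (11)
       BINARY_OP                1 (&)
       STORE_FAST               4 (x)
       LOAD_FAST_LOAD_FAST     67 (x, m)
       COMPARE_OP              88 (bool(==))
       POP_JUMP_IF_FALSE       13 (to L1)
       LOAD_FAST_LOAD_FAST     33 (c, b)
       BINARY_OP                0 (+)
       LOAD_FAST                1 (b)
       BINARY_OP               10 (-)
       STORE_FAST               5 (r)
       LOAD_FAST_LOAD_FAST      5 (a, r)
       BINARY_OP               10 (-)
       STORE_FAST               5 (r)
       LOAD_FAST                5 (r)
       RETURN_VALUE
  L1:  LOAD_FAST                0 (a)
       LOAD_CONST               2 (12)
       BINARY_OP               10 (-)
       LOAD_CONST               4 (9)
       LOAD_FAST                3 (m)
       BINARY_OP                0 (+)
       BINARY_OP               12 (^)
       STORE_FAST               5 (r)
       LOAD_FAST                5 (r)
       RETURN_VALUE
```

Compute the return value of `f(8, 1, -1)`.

-12

LOAD_FAST c → push -1. Stack: [-1]
LOAD_CONST → push 4. Stack: [-1, 4]
BINARY_OP // → -1 // 4 = -1. Stack: [-1]
LOAD_FAST b → push 1. Stack: [-1, 1]
LOAD_CONST → push 12. Stack: [-1, 1, 12]
BINARY_OP // → 1 // 12 = 0. Stack: [-1, 0]
BINARY_OP + → -1 + 0 = -1. Stack: [-1]
STORE_FAST m → m=-1. Stack: []
LOAD_FAST c → push -1. Stack: [-1]
LOAD_CONST → push 11. Stack: [-1, 11]
BINARY_OP & → -1 & 11 = 11. Stack: [11]
STORE_FAST x → x=11. Stack: []
LOAD_FAST_LOAD_FAST x,m → push 11,-1. Stack: [11, -1]
COMPARE_OP bool(==) → 11 vs -1 = False. Stack: [False]
POP_JUMP_IF_FALSE → pop False; jump. Stack: []
LOAD_FAST a → push 8. Stack: [8]
LOAD_CONST → push 12. Stack: [8, 12]
BINARY_OP - → 8 - 12 = -4. Stack: [-4]
LOAD_CONST → push 9. Stack: [-4, 9]
LOAD_FAST m → push -1. Stack: [-4, 9, -1]
BINARY_OP + → 9 + -1 = 8. Stack: [-4, 8]
BINARY_OP ^ → -4 ^ 8 = -12. Stack: [-12]
STORE_FAST r → r=-12. Stack: []
LOAD_FAST r → push -12. Stack: [-12]
RETURN_VALUE → return -12.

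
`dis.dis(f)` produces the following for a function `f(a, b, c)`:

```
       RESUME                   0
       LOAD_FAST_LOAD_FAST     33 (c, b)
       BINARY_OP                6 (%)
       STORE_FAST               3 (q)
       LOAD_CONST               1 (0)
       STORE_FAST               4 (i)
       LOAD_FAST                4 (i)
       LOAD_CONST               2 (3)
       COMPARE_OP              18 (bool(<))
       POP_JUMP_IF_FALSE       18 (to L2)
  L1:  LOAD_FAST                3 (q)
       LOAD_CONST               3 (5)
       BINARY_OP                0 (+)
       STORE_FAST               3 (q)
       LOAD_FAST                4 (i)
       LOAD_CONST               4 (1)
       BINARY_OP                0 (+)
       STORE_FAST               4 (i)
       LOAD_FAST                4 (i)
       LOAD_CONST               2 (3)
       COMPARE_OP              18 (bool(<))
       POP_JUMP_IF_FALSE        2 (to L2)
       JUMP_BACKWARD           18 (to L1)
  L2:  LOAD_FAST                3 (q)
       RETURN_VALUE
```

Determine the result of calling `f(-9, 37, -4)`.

48

LOAD_FAST_LOAD_FAST c,b → push -4,37. Stack: [-4, 37]
BINARY_OP % → -4 % 37 = 33. Stack: [33]
STORE_FAST q → q=33. Stack: []
LOAD_CONST → push 0. Stack: [0]
STORE_FAST i → i=0. Stack: []
LOAD_FAST i → push 0. Stack: [0]
LOAD_CONST → push 3. Stack: [0, 3]
COMPARE_OP bool(<) → 0 vs 3 = True. Stack: [True]
POP_JUMP_IF_FALSE → pop True; no jump. Stack: []
LOAD_FAST q → push 33. Stack: [33]
LOAD_CONST → push 5. Stack: [33, 5]
BINARY_OP + → 33 + 5 = 38. Stack: [38]
STORE_FAST q → q=38. Stack: []
LOAD_FAST i → push 0. Stack: [0]
LOAD_CONST → push 1. Stack: [0, 1]
BINARY_OP + → 0 + 1 = 1. Stack: [1]
STORE_FAST i → i=1. Stack: []
LOAD_FAST i → push 1. Stack: [1]
LOAD_CONST → push 3. Stack: [1, 3]
COMPARE_OP bool(<) → 1 vs 3 = True. Stack: [True]
POP_JUMP_IF_FALSE → pop True; no jump. Stack: []
LOAD_FAST q → push 38. Stack: [38]
LOAD_CONST → push 5. Stack: [38, 5]
BINARY_OP + → 38 + 5 = 43. Stack: [43]
STORE_FAST q → q=43. Stack: []
LOAD_FAST i → push 1. Stack: [1]
LOAD_CONST → push 1. Stack: [1, 1]
BINARY_OP + → 1 + 1 = 2. Stack: [2]
STORE_FAST i → i=2. Stack: []
LOAD_FAST i → push 2. Stack: [2]
LOAD_CONST → push 3. Stack: [2, 3]
COMPARE_OP bool(<) → 2 vs 3 = True. Stack: [True]
POP_JUMP_IF_FALSE → pop True; no jump. Stack: []
LOAD_FAST q → push 43. Stack: [43]
LOAD_CONST → push 5. Stack: [43, 5]
BINARY_OP + → 43 + 5 = 48. Stack: [48]
STORE_FAST q → q=48. Stack: []
LOAD_FAST i → push 2. Stack: [2]
LOAD_CONST → push 1. Stack: [2, 1]
BINARY_OP + → 2 + 1 = 3. Stack: [3]
STORE_FAST i → i=3. Stack: []
LOAD_FAST i → push 3. Stack: [3]
LOAD_CONST → push 3. Stack: [3, 3]
COMPARE_OP bool(<) → 3 vs 3 = False. Stack: [False]
POP_JUMP_IF_FALSE → pop False; jump. Stack: []
LOAD_FAST q → push 48. Stack: [48]
RETURN_VALUE → return 48.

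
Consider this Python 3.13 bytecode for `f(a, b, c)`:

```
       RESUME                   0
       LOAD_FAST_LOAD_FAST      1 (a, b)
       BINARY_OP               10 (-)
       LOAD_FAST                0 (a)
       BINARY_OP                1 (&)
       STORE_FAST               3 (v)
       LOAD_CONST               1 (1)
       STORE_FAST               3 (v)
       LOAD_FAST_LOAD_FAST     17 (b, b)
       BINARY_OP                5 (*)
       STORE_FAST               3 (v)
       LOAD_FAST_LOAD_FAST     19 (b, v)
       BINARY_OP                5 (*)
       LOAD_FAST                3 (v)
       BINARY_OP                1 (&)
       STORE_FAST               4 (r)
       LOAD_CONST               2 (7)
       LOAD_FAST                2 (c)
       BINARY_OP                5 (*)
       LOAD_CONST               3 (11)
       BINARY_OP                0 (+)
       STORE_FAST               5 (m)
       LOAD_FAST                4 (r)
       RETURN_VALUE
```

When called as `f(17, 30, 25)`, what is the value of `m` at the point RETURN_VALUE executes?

LOAD_FAST_LOAD_FAST a,b → push 17,30. Stack: [17, 30]
BINARY_OP - → 17 - 30 = -13. Stack: [-13]
LOAD_FAST a → push 17. Stack: [-13, 17]
BINARY_OP & → -13 & 17 = 17. Stack: [17]
STORE_FAST v → v=17. Stack: []
LOAD_CONST → push 1. Stack: [1]
STORE_FAST v → v=1. Stack: []
LOAD_FAST_LOAD_FAST b,b → push 30,30. Stack: [30, 30]
BINARY_OP * → 30 * 30 = 900. Stack: [900]
STORE_FAST v → v=900. Stack: []
LOAD_FAST_LOAD_FAST b,v → push 30,900. Stack: [30, 900]
BINARY_OP * → 30 * 900 = 27000. Stack: [27000]
LOAD_FAST v → push 900. Stack: [27000, 900]
BINARY_OP & → 27000 & 900 = 256. Stack: [256]
STORE_FAST r → r=256. Stack: []
LOAD_CONST → push 7. Stack: [7]
LOAD_FAST c → push 25. Stack: [7, 25]
BINARY_OP * → 7 * 25 = 175. Stack: [175]
LOAD_CONST → push 11. Stack: [175, 11]
BINARY_OP + → 175 + 11 = 186. Stack: [186]
STORE_FAST m → m=186. Stack: []
LOAD_FAST r → push 256. Stack: [256]
RETURN_VALUE → return 256.

186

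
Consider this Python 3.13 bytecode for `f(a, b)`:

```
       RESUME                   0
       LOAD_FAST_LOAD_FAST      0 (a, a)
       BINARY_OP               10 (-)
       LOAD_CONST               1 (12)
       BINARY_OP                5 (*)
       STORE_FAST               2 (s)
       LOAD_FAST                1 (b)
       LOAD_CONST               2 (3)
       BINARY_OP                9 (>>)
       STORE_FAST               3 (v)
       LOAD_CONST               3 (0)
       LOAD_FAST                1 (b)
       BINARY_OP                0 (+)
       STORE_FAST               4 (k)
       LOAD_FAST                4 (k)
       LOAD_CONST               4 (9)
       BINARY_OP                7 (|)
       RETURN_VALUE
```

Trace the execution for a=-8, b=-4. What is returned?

-3

LOAD_FAST_LOAD_FAST a,a → push -8,-8. Stack: [-8, -8]
BINARY_OP - → -8 - -8 = 0. Stack: [0]
LOAD_CONST → push 12. Stack: [0, 12]
BINARY_OP * → 0 * 12 = 0. Stack: [0]
STORE_FAST s → s=0. Stack: []
LOAD_FAST b → push -4. Stack: [-4]
LOAD_CONST → push 3. Stack: [-4, 3]
BINARY_OP >> → -4 >> 3 = -1. Stack: [-1]
STORE_FAST v → v=-1. Stack: []
LOAD_CONST → push 0. Stack: [0]
LOAD_FAST b → push -4. Stack: [0, -4]
BINARY_OP + → 0 + -4 = -4. Stack: [-4]
STORE_FAST k → k=-4. Stack: []
LOAD_FAST k → push -4. Stack: [-4]
LOAD_CONST → push 9. Stack: [-4, 9]
BINARY_OP | → -4 | 9 = -3. Stack: [-3]
RETURN_VALUE → return -3.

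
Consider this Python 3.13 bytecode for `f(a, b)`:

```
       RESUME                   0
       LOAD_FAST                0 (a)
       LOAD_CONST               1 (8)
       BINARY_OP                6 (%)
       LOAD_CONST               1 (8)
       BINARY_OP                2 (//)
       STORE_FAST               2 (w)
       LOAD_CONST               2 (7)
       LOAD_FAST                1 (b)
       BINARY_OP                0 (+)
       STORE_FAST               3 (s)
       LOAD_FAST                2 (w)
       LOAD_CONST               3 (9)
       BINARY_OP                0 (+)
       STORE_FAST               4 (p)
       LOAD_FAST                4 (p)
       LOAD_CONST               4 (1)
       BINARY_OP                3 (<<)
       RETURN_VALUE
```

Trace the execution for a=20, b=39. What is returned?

LOAD_FAST a → push 20. Stack: [20]
LOAD_CONST → push 8. Stack: [20, 8]
BINARY_OP % → 20 % 8 = 4. Stack: [4]
LOAD_CONST → push 8. Stack: [4, 8]
BINARY_OP // → 4 // 8 = 0. Stack: [0]
STORE_FAST w → w=0. Stack: []
LOAD_CONST → push 7. Stack: [7]
LOAD_FAST b → push 39. Stack: [7, 39]
BINARY_OP + → 7 + 39 = 46. Stack: [46]
STORE_FAST s → s=46. Stack: []
LOAD_FAST w → push 0. Stack: [0]
LOAD_CONST → push 9. Stack: [0, 9]
BINARY_OP + → 0 + 9 = 9. Stack: [9]
STORE_FAST p → p=9. Stack: []
LOAD_FAST p → push 9. Stack: [9]
LOAD_CONST → push 1. Stack: [9, 1]
BINARY_OP << → 9 << 1 = 18. Stack: [18]
RETURN_VALUE → return 18.

18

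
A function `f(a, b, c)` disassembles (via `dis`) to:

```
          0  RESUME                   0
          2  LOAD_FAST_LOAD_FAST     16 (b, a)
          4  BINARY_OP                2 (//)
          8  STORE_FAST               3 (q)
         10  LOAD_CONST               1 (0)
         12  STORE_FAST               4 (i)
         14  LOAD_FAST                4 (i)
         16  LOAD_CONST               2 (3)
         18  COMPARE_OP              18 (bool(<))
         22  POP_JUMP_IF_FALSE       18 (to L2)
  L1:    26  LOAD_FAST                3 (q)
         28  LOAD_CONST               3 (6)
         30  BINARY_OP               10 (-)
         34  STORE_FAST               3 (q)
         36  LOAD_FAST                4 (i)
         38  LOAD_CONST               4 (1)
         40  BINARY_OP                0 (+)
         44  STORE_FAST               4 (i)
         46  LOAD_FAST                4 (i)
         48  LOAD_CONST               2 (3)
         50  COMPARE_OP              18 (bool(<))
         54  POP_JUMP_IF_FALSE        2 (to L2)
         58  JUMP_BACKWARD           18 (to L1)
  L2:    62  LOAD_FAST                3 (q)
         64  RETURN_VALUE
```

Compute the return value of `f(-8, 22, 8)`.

LOAD_FAST_LOAD_FAST b,a → push 22,-8. Stack: [22, -8]
BINARY_OP // → 22 // -8 = -3. Stack: [-3]
STORE_FAST q → q=-3. Stack: []
LOAD_CONST → push 0. Stack: [0]
STORE_FAST i → i=0. Stack: []
LOAD_FAST i → push 0. Stack: [0]
LOAD_CONST → push 3. Stack: [0, 3]
COMPARE_OP bool(<) → 0 vs 3 = True. Stack: [True]
POP_JUMP_IF_FALSE → pop True; no jump. Stack: []
LOAD_FAST q → push -3. Stack: [-3]
LOAD_CONST → push 6. Stack: [-3, 6]
BINARY_OP - → -3 - 6 = -9. Stack: [-9]
STORE_FAST q → q=-9. Stack: []
LOAD_FAST i → push 0. Stack: [0]
LOAD_CONST → push 1. Stack: [0, 1]
BINARY_OP + → 0 + 1 = 1. Stack: [1]
STORE_FAST i → i=1. Stack: []
LOAD_FAST i → push 1. Stack: [1]
LOAD_CONST → push 3. Stack: [1, 3]
COMPARE_OP bool(<) → 1 vs 3 = True. Stack: [True]
POP_JUMP_IF_FALSE → pop True; no jump. Stack: []
LOAD_FAST q → push -9. Stack: [-9]
LOAD_CONST → push 6. Stack: [-9, 6]
BINARY_OP - → -9 - 6 = -15. Stack: [-15]
STORE_FAST q → q=-15. Stack: []
LOAD_FAST i → push 1. Stack: [1]
LOAD_CONST → push 1. Stack: [1, 1]
BINARY_OP + → 1 + 1 = 2. Stack: [2]
STORE_FAST i → i=2. Stack: []
LOAD_FAST i → push 2. Stack: [2]
LOAD_CONST → push 3. Stack: [2, 3]
COMPARE_OP bool(<) → 2 vs 3 = True. Stack: [True]
POP_JUMP_IF_FALSE → pop True; no jump. Stack: []
LOAD_FAST q → push -15. Stack: [-15]
LOAD_CONST → push 6. Stack: [-15, 6]
BINARY_OP - → -15 - 6 = -21. Stack: [-21]
STORE_FAST q → q=-21. Stack: []
LOAD_FAST i → push 2. Stack: [2]
LOAD_CONST → push 1. Stack: [2, 1]
BINARY_OP + → 2 + 1 = 3. Stack: [3]
STORE_FAST i → i=3. Stack: []
LOAD_FAST i → push 3. Stack: [3]
LOAD_CONST → push 3. Stack: [3, 3]
COMPARE_OP bool(<) → 3 vs 3 = False. Stack: [False]
POP_JUMP_IF_FALSE → pop False; jump. Stack: []
LOAD_FAST q → push -21. Stack: [-21]
RETURN_VALUE → return -21.

-21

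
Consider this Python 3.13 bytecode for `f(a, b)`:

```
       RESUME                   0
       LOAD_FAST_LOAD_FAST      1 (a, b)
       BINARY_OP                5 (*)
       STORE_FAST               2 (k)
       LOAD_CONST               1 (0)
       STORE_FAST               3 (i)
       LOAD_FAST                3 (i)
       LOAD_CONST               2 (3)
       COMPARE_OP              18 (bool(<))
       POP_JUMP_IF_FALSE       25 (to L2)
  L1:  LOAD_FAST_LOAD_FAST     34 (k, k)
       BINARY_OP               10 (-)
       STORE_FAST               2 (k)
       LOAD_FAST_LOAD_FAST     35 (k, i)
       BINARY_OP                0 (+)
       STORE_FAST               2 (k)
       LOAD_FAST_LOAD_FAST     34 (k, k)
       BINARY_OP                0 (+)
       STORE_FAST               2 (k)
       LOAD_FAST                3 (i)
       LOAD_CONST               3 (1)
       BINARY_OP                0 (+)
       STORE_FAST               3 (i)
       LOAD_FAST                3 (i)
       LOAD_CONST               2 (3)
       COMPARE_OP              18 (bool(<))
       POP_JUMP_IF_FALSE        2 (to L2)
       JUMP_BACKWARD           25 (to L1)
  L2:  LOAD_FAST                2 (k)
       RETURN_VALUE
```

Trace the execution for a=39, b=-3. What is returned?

LOAD_FAST_LOAD_FAST a,b → push 39,-3. Stack: [39, -3]
BINARY_OP * → 39 * -3 = -117. Stack: [-117]
STORE_FAST k → k=-117. Stack: []
LOAD_CONST → push 0. Stack: [0]
STORE_FAST i → i=0. Stack: []
LOAD_FAST i → push 0. Stack: [0]
LOAD_CONST → push 3. Stack: [0, 3]
COMPARE_OP bool(<) → 0 vs 3 = True. Stack: [True]
POP_JUMP_IF_FALSE → pop True; no jump. Stack: []
LOAD_FAST_LOAD_FAST k,k → push -117,-117. Stack: [-117, -117]
BINARY_OP - → -117 - -117 = 0. Stack: [0]
STORE_FAST k → k=0. Stack: []
LOAD_FAST_LOAD_FAST k,i → push 0,0. Stack: [0, 0]
BINARY_OP + → 0 + 0 = 0. Stack: [0]
STORE_FAST k → k=0. Stack: []
LOAD_FAST_LOAD_FAST k,k → push 0,0. Stack: [0, 0]
BINARY_OP + → 0 + 0 = 0. Stack: [0]
STORE_FAST k → k=0. Stack: []
LOAD_FAST i → push 0. Stack: [0]
LOAD_CONST → push 1. Stack: [0, 1]
BINARY_OP + → 0 + 1 = 1. Stack: [1]
STORE_FAST i → i=1. Stack: []
LOAD_FAST i → push 1. Stack: [1]
LOAD_CONST → push 3. Stack: [1, 3]
COMPARE_OP bool(<) → 1 vs 3 = True. Stack: [True]
POP_JUMP_IF_FALSE → pop True; no jump. Stack: []
LOAD_FAST_LOAD_FAST k,k → push 0,0. Stack: [0, 0]
BINARY_OP - → 0 - 0 = 0. Stack: [0]
STORE_FAST k → k=0. Stack: []
LOAD_FAST_LOAD_FAST k,i → push 0,1. Stack: [0, 1]
BINARY_OP + → 0 + 1 = 1. Stack: [1]
STORE_FAST k → k=1. Stack: []
LOAD_FAST_LOAD_FAST k,k → push 1,1. Stack: [1, 1]
BINARY_OP + → 1 + 1 = 2. Stack: [2]
STORE_FAST k → k=2. Stack: []
LOAD_FAST i → push 1. Stack: [1]
LOAD_CONST → push 1. Stack: [1, 1]
BINARY_OP + → 1 + 1 = 2. Stack: [2]
STORE_FAST i → i=2. Stack: []
LOAD_FAST i → push 2. Stack: [2]
LOAD_CONST → push 3. Stack: [2, 3]
COMPARE_OP bool(<) → 2 vs 3 = True. Stack: [True]
POP_JUMP_IF_FALSE → pop True; no jump. Stack: []
LOAD_FAST_LOAD_FAST k,k → push 2,2. Stack: [2, 2]
BINARY_OP - → 2 - 2 = 0. Stack: [0]
STORE_FAST k → k=0. Stack: []
LOAD_FAST_LOAD_FAST k,i → push 0,2. Stack: [0, 2]
BINARY_OP + → 0 + 2 = 2. Stack: [2]
STORE_FAST k → k=2. Stack: []
LOAD_FAST_LOAD_FAST k,k → push 2,2. Stack: [2, 2]
BINARY_OP + → 2 + 2 = 4. Stack: [4]
STORE_FAST k → k=4. Stack: []
LOAD_FAST i → push 2. Stack: [2]
LOAD_CONST → push 1. Stack: [2, 1]
BINARY_OP + → 2 + 1 = 3. Stack: [3]
STORE_FAST i → i=3. Stack: []
LOAD_FAST i → push 3. Stack: [3]
LOAD_CONST → push 3. Stack: [3, 3]
COMPARE_OP bool(<) → 3 vs 3 = False. Stack: [False]
POP_JUMP_IF_FALSE → pop False; jump. Stack: []
LOAD_FAST k → push 4. Stack: [4]
RETURN_VALUE → return 4.

4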